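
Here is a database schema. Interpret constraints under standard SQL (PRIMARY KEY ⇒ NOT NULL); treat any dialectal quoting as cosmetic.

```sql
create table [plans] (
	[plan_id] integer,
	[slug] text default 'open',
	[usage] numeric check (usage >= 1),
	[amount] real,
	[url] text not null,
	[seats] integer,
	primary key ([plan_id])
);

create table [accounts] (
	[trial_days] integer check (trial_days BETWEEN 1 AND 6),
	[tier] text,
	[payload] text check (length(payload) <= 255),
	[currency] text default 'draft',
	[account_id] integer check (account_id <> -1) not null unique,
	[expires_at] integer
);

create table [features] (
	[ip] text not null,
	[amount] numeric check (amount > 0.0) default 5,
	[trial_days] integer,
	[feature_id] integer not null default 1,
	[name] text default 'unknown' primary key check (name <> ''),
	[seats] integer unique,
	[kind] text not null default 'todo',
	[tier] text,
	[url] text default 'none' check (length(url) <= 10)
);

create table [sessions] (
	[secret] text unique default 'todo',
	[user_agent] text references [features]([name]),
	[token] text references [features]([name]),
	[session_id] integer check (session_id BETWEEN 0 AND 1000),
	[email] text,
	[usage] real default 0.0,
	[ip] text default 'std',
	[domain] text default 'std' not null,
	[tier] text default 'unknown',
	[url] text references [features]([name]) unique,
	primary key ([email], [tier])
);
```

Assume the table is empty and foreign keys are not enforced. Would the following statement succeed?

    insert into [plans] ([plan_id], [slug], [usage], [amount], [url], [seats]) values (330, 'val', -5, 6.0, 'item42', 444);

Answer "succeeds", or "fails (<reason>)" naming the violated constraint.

The value -5 for usage violates CHECK (usage >= 1).

fails (CHECK on usage)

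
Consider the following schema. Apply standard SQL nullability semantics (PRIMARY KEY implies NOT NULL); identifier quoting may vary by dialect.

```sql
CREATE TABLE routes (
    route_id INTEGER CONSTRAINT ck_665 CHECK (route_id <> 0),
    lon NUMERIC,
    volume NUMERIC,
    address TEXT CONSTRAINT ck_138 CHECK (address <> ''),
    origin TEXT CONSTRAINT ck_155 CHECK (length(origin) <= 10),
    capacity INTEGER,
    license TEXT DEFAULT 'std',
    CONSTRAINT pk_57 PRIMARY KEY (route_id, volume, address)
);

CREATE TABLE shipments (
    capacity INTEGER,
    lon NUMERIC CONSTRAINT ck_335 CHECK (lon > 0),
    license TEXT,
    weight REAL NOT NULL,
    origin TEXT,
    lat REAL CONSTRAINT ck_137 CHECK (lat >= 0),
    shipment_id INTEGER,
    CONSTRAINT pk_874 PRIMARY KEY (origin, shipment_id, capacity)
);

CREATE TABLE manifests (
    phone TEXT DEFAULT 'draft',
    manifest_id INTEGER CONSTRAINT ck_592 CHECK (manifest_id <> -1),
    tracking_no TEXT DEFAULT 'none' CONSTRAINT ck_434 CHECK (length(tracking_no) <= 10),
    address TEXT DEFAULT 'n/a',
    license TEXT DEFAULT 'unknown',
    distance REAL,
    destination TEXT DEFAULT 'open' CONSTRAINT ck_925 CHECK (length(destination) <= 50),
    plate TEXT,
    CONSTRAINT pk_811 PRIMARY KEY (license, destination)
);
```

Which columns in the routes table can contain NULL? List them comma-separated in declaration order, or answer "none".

lon, origin, capacity, license

- route_id: part of the PRIMARY KEY, which implies NOT NULL → not nullable.
- lon: no NOT NULL constraint applies → nullable.
- volume: part of the PRIMARY KEY, which implies NOT NULL → not nullable.
- address: part of the PRIMARY KEY, which implies NOT NULL → not nullable.
- origin: CHECK does not forbid NULL (a CHECK constraint passes when its expression is NULL) → nullable.
- capacity: no NOT NULL constraint applies → nullable.
- license: DEFAULT only fills an omitted column; an explicit NULL is still allowed → nullable.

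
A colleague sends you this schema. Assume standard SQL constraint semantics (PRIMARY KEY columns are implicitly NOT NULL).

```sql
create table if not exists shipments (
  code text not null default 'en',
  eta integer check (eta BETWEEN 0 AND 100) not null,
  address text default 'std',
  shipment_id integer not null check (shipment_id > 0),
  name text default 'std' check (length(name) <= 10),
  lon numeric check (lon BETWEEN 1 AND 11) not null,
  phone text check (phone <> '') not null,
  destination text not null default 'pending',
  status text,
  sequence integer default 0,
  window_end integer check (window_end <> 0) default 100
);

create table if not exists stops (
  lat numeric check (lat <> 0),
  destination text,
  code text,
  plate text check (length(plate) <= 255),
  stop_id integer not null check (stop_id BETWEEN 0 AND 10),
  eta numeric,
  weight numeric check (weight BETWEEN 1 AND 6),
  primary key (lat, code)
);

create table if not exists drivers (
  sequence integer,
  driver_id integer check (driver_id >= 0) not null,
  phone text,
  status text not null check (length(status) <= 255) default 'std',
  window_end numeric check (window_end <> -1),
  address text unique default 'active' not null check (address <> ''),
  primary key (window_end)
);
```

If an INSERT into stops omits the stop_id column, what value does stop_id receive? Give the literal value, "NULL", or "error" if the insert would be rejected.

error

stop_id has no DEFAULT clause.
Omitting it would insert NULL, but it is declared NOT NULL, so the INSERT fails.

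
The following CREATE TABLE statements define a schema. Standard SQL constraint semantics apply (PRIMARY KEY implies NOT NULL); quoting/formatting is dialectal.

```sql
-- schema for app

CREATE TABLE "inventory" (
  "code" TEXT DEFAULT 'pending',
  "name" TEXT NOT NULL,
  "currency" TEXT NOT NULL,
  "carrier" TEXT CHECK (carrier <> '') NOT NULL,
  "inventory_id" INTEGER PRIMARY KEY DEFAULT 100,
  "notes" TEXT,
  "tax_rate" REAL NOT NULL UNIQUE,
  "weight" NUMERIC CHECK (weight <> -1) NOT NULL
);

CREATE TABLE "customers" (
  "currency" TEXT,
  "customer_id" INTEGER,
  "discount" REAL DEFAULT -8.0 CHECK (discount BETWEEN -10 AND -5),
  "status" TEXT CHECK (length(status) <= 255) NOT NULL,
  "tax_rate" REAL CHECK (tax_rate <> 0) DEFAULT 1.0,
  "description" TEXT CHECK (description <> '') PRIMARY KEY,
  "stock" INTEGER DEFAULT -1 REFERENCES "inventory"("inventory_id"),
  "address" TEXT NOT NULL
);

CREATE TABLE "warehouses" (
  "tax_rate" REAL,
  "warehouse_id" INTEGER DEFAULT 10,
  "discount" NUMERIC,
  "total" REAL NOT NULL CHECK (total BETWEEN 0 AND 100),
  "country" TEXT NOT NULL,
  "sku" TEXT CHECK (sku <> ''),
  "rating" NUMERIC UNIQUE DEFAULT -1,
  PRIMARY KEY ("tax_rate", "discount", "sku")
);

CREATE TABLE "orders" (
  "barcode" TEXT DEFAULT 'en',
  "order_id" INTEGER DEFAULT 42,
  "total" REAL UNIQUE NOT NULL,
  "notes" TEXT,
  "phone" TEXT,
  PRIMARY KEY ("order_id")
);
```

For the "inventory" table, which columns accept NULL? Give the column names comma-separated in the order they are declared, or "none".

code, notes

- code: DEFAULT only fills an omitted column; an explicit NULL is still allowed → nullable.
- name: declared NOT NULL → not nullable.
- currency: declared NOT NULL → not nullable.
- carrier: declared NOT NULL → not nullable.
- inventory_id: part of the PRIMARY KEY, which implies NOT NULL → not nullable.
- notes: no NOT NULL constraint applies → nullable.
- tax_rate: declared NOT NULL → not nullable.
- weight: declared NOT NULL → not nullable.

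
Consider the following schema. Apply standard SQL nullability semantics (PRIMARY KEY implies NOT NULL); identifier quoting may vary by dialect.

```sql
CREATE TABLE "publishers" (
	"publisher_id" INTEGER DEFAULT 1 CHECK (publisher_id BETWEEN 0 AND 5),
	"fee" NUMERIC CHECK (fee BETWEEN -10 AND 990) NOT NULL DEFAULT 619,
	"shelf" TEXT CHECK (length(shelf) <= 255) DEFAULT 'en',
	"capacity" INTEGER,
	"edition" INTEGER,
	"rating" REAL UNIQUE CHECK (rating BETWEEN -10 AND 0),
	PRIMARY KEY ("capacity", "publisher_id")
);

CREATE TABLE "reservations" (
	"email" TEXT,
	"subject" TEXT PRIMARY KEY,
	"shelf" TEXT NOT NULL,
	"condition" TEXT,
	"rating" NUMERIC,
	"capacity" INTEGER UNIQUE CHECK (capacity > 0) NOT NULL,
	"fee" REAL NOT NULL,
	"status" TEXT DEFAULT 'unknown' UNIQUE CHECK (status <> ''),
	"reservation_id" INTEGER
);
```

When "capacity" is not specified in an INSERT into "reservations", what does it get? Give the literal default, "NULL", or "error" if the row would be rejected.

error

capacity has no DEFAULT clause.
Omitting it would insert NULL, but it is declared NOT NULL, so the INSERT fails.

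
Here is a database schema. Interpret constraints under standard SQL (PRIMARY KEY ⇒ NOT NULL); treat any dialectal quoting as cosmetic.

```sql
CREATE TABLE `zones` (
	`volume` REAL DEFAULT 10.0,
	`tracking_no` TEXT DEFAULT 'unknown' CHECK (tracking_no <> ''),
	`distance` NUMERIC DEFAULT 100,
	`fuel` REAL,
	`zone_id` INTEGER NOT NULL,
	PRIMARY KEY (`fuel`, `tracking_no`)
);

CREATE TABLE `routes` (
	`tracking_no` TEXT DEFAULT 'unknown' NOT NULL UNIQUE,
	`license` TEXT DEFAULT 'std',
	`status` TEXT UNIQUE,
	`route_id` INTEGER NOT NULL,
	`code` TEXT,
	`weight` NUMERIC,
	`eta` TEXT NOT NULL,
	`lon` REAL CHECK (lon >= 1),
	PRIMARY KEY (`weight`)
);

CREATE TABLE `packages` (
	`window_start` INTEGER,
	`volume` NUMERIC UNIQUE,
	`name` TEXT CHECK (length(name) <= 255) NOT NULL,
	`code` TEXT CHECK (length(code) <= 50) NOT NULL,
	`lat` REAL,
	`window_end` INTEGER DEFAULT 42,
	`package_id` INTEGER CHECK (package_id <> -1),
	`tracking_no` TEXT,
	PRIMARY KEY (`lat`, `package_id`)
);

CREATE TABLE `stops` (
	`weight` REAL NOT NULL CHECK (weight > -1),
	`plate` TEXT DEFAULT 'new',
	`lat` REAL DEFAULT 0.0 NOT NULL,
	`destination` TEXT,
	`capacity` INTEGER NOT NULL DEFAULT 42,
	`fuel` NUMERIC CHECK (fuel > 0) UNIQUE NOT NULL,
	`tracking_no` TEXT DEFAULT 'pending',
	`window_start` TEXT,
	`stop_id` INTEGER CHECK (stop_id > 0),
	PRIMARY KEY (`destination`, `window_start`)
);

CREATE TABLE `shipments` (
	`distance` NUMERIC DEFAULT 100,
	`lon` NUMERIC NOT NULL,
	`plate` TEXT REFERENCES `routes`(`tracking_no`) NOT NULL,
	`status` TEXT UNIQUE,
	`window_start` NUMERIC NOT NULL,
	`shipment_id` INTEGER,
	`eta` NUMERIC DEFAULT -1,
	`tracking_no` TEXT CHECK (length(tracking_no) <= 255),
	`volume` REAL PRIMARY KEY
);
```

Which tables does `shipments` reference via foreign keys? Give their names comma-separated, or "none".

- plate REFERENCES routes(tracking_no).

routes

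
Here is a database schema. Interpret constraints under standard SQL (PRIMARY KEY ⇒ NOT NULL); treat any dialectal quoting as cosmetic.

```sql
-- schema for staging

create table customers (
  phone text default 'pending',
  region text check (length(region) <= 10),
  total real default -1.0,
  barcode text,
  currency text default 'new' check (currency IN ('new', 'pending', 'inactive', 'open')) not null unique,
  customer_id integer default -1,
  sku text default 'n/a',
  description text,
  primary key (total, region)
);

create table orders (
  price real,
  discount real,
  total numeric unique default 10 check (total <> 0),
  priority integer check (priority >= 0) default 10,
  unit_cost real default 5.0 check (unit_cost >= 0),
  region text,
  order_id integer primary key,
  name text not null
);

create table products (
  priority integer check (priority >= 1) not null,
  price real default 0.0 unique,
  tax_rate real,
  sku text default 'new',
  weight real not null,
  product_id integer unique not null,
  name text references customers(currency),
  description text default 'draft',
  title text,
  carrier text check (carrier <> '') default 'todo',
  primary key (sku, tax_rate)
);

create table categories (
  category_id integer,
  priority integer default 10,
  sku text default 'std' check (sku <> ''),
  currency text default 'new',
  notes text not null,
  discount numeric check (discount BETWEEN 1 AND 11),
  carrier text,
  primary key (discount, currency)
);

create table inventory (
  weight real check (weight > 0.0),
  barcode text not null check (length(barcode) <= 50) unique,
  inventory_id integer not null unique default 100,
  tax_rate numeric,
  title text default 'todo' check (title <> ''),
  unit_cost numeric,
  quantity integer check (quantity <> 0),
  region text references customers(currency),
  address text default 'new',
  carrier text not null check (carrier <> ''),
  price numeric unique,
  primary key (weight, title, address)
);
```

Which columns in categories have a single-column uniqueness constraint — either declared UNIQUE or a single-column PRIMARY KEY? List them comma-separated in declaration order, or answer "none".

- category_id: no UNIQUE or single-column PK constraint.
- priority: no UNIQUE or single-column PK constraint.
- sku: no UNIQUE or single-column PK constraint.
- currency: part of a composite PRIMARY KEY — only the tuple is unique, not this column on its own.
- notes: no UNIQUE or single-column PK constraint.
- discount: part of a composite PRIMARY KEY — only the tuple is unique, not this column on its own.
- carrier: no UNIQUE or single-column PK constraint.

none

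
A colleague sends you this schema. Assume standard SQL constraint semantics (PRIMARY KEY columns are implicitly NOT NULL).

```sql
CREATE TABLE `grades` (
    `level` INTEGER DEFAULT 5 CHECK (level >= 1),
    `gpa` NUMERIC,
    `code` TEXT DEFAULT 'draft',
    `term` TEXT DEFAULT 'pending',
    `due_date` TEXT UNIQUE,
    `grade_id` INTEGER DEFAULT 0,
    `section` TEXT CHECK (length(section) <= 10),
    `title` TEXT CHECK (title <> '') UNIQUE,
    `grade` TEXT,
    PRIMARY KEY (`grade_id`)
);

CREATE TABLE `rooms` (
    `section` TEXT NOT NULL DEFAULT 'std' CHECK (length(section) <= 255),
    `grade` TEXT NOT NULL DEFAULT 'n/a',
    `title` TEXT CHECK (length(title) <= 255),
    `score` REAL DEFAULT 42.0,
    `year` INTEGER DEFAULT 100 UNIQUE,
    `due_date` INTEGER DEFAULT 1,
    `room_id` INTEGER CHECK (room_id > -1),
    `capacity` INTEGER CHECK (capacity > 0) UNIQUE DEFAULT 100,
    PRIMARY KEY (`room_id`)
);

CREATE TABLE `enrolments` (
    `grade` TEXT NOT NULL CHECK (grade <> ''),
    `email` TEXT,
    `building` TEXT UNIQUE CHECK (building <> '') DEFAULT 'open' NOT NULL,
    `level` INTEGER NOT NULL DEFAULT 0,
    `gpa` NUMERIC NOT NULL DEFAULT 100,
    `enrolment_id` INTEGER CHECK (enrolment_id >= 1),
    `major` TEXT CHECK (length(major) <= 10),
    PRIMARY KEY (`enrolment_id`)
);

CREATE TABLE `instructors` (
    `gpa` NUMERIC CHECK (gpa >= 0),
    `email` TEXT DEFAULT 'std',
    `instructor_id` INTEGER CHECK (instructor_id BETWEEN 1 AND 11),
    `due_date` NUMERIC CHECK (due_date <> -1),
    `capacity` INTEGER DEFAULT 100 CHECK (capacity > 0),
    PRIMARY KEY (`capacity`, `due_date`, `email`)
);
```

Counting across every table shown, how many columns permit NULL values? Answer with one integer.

17

grades: 8 nullable (level, gpa, code, term, due_date, section, title, grade — PK (grade_id) and explicit NOT NULL columns excluded).
rooms: 5 nullable (title, score, year, due_date, capacity — PK (room_id) and explicit NOT NULL columns excluded).
enrolments: 2 nullable (email, major — PK (enrolment_id) and explicit NOT NULL columns excluded).
instructors: 2 nullable (gpa, instructor_id — PK (capacity, due_date, email) and explicit NOT NULL columns excluded).
Total: 8 + 5 + 2 + 2 = 17.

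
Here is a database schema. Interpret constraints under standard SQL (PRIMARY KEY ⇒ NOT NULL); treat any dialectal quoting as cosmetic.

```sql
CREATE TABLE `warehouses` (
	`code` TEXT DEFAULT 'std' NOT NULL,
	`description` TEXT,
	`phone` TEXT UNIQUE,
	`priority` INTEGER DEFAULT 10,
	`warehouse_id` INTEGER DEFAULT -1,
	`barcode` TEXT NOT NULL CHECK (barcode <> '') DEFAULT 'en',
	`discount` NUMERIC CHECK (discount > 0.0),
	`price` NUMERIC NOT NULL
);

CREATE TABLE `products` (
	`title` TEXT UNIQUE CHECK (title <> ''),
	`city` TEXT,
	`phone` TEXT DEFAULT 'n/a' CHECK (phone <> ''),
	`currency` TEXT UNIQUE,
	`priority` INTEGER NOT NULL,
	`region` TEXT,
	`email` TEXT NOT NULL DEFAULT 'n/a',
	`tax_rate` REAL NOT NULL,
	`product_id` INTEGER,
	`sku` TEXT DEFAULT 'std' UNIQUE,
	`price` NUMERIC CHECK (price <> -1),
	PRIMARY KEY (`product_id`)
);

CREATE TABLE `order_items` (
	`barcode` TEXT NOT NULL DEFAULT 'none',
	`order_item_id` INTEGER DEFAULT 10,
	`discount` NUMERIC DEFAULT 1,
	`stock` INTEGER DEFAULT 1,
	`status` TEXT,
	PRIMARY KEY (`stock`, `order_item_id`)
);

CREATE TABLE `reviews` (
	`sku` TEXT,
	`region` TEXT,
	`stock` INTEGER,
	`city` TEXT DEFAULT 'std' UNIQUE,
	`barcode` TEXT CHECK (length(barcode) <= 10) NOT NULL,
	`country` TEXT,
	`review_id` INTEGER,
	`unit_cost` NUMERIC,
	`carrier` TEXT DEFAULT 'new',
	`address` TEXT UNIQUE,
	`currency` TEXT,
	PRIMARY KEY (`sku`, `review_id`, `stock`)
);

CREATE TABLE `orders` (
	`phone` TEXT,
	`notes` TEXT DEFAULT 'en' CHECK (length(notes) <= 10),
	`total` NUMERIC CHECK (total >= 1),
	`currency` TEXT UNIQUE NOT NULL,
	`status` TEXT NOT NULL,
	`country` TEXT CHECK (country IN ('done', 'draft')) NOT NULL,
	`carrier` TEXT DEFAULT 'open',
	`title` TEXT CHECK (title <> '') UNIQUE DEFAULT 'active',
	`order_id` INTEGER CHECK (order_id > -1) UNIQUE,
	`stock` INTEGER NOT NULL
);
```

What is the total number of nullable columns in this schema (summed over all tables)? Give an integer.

warehouses: 5 nullable (description, phone, priority, warehouse_id, discount — PK none and explicit NOT NULL columns excluded).
products: 7 nullable (title, city, phone, currency, region, sku, price — PK (product_id) and explicit NOT NULL columns excluded).
order_items: 2 nullable (discount, status — PK (stock, order_item_id) and explicit NOT NULL columns excluded).
reviews: 7 nullable (region, city, country, unit_cost, carrier, address, currency — PK (sku, review_id, stock) and explicit NOT NULL columns excluded).
orders: 6 nullable (phone, notes, total, carrier, title, order_id — PK none and explicit NOT NULL columns excluded).
Total: 5 + 7 + 2 + 7 + 6 = 27.

27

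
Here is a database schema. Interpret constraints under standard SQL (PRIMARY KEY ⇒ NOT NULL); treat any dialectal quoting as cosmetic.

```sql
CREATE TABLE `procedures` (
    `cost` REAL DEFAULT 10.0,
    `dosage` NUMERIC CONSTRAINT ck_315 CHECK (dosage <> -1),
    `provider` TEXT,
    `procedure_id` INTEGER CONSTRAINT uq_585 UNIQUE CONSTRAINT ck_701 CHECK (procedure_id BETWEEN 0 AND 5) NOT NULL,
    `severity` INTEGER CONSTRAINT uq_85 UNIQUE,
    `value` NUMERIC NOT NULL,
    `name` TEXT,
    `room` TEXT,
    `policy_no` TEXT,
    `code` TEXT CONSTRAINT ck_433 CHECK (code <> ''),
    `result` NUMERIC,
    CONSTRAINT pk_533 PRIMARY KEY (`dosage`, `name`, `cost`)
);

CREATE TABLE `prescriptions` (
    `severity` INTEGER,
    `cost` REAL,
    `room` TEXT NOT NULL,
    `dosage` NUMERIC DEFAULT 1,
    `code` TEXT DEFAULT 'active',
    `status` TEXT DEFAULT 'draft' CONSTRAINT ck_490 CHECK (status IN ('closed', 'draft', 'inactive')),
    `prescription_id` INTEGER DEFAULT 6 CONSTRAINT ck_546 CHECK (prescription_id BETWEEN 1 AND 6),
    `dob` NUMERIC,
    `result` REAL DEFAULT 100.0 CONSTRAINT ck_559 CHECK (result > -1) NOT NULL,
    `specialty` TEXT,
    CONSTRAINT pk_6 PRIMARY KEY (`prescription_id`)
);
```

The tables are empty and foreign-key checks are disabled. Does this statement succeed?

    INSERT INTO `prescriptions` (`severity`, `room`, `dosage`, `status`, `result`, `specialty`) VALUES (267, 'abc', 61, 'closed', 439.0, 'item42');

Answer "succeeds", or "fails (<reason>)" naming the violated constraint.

succeeds

NOT NULL columns: prescription_id defaults to 6; result is supplied; room is supplied.
CHECK constraints: 'closed' satisfies (status IN ('closed', 'draft', 'inactive')); 439.0 satisfies (result > -1).
No constraint is violated.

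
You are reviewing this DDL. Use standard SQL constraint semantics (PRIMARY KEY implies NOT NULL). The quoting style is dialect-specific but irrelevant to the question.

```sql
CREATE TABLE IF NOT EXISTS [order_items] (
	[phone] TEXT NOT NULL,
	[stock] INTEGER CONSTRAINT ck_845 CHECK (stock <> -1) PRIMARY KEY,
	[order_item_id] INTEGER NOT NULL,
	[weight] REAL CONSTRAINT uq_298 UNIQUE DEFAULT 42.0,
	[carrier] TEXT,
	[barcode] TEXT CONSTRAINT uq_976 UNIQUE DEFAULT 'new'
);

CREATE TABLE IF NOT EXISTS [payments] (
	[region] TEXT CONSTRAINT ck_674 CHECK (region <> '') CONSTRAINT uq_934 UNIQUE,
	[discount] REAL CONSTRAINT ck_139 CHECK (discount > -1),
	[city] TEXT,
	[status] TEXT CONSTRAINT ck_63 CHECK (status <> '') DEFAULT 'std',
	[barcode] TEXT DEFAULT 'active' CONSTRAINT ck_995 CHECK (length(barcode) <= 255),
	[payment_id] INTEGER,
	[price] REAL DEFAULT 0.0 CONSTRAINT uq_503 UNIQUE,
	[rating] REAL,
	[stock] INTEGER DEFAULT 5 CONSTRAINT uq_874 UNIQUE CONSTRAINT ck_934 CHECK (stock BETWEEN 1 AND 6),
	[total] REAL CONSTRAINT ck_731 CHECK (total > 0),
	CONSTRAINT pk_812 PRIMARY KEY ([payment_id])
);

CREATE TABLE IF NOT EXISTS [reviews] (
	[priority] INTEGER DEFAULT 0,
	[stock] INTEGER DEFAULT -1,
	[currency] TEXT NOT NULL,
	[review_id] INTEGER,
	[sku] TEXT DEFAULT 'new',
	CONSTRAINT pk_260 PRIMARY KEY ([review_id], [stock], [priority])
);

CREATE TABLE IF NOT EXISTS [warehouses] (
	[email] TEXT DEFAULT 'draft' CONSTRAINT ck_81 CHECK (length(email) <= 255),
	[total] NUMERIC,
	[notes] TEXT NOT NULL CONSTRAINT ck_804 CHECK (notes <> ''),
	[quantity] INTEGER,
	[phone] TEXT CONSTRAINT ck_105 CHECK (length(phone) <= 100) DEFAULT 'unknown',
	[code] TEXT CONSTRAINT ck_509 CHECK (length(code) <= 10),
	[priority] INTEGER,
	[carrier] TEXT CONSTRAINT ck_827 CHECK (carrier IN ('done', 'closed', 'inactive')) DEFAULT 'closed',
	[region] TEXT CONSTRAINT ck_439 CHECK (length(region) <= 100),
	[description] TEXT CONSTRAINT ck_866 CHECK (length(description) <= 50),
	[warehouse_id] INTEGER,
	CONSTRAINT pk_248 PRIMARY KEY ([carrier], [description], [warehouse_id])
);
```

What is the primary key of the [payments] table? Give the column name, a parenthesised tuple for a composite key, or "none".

payment_id

payment_id is declared PRIMARY KEY as a table-level PRIMARY KEY clause.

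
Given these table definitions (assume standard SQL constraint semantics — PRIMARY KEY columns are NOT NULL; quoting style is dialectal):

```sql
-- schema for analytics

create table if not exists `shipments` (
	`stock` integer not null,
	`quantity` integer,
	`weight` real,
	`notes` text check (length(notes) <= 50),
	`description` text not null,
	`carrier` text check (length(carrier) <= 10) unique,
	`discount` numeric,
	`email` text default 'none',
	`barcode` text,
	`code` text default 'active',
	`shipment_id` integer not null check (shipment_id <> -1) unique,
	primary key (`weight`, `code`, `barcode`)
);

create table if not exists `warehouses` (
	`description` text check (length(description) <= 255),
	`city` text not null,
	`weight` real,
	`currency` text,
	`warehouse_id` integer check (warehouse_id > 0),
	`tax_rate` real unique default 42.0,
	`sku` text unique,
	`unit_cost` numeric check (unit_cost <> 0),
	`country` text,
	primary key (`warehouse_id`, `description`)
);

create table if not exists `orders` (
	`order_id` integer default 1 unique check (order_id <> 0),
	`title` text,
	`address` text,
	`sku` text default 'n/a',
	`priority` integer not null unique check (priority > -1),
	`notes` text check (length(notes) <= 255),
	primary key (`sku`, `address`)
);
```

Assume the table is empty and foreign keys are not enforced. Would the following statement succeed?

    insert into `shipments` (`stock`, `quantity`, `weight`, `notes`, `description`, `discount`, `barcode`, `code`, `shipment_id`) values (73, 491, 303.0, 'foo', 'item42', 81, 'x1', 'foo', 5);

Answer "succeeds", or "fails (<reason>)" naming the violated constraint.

NOT NULL columns: barcode is supplied; code is supplied; description is supplied; shipment_id is supplied; stock is supplied; weight is supplied.
CHECK constraints: 'foo' satisfies (length(notes) <= 50); 5 satisfies (shipment_id <> -1).
No constraint is violated.

succeeds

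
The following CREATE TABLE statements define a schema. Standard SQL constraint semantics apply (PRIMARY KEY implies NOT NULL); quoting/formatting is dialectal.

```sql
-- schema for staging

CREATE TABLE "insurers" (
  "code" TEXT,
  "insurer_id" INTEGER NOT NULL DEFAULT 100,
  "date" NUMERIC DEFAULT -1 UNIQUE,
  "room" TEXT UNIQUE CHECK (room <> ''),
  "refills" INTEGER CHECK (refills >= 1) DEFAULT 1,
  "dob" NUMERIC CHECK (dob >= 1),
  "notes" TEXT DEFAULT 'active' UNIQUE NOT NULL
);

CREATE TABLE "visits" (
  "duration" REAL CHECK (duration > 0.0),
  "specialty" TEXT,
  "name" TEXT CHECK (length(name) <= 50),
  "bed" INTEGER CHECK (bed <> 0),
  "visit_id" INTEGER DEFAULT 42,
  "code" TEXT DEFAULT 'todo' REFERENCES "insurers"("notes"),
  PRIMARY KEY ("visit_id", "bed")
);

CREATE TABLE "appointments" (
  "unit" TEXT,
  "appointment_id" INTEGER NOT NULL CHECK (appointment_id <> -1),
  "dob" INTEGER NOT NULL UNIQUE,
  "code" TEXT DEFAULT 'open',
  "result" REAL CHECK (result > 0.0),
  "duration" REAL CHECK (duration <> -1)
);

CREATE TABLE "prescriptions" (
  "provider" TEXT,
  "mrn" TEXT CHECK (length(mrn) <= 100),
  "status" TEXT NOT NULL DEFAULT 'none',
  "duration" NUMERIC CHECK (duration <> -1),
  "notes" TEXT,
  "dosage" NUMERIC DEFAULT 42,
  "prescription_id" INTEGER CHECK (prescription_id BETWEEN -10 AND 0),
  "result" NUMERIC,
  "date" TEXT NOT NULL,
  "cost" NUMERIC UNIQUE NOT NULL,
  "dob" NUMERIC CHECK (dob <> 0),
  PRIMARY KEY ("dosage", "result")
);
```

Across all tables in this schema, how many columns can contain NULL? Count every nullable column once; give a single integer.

19

insurers: 5 nullable (code, date, room, refills, dob — PK none and explicit NOT NULL columns excluded).
visits: 4 nullable (duration, specialty, name, code — PK (visit_id, bed) and explicit NOT NULL columns excluded).
appointments: 4 nullable (unit, code, result, duration — PK none and explicit NOT NULL columns excluded).
prescriptions: 6 nullable (provider, mrn, duration, notes, prescription_id, dob — PK (dosage, result) and explicit NOT NULL columns excluded).
Total: 5 + 4 + 4 + 6 = 19.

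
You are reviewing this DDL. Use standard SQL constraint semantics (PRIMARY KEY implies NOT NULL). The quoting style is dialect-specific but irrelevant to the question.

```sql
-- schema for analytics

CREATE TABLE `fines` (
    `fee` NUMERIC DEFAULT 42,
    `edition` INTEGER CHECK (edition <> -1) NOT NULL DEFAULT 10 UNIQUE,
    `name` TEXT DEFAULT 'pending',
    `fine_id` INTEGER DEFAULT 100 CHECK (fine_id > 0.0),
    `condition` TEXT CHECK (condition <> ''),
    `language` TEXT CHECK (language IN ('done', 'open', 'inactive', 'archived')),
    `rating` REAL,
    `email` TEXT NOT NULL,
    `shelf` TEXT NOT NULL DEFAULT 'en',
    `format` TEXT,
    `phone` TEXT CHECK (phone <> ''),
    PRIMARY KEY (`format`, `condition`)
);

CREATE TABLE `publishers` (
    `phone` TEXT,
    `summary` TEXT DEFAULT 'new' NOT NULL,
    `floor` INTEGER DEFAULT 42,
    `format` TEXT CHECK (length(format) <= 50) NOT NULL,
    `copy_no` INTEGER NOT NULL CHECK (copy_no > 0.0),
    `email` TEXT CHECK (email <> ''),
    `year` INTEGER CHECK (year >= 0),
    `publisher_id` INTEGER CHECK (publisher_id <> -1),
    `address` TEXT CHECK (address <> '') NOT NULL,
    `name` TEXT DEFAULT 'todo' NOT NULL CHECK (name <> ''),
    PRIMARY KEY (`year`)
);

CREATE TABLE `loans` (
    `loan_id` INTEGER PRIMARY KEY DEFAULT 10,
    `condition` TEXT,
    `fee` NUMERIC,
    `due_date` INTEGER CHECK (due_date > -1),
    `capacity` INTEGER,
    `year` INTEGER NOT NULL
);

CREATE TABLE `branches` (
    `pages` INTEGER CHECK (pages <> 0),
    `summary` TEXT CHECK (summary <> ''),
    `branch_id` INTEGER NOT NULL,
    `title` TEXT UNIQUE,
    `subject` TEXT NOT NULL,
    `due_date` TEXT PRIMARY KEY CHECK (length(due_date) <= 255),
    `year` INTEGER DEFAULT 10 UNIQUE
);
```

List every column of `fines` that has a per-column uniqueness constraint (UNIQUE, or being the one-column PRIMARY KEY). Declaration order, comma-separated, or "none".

edition

- fee: no UNIQUE or single-column PK constraint.
- edition: declared UNIQUE → unique.
- name: no UNIQUE or single-column PK constraint.
- fine_id: no UNIQUE or single-column PK constraint.
- condition: part of a composite PRIMARY KEY — only the tuple is unique, not this column on its own.
- language: no UNIQUE or single-column PK constraint.
- rating: no UNIQUE or single-column PK constraint.
- email: no UNIQUE or single-column PK constraint.
- shelf: no UNIQUE or single-column PK constraint.
- format: part of a composite PRIMARY KEY — only the tuple is unique, not this column on its own.
- phone: no UNIQUE or single-column PK constraint.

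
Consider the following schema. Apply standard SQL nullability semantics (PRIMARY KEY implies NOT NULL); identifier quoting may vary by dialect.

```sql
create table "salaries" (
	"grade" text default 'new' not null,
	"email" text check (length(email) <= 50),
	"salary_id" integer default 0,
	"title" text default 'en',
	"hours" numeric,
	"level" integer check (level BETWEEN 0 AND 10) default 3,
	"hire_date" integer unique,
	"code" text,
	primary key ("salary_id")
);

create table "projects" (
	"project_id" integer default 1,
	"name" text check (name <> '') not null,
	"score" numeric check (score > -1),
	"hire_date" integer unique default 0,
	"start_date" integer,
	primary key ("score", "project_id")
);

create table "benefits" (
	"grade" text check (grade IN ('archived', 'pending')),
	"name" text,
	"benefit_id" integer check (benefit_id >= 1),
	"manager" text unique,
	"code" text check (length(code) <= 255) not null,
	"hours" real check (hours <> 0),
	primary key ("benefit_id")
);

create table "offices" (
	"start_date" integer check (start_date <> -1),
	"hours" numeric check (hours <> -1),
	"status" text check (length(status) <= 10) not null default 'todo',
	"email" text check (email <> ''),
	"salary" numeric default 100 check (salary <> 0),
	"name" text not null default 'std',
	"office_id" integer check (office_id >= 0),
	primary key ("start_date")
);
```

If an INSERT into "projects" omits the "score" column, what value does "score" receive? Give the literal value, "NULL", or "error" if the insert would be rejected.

score has no DEFAULT clause.
Omitting it would insert NULL, but it is part of the PRIMARY KEY, so the INSERT fails.

error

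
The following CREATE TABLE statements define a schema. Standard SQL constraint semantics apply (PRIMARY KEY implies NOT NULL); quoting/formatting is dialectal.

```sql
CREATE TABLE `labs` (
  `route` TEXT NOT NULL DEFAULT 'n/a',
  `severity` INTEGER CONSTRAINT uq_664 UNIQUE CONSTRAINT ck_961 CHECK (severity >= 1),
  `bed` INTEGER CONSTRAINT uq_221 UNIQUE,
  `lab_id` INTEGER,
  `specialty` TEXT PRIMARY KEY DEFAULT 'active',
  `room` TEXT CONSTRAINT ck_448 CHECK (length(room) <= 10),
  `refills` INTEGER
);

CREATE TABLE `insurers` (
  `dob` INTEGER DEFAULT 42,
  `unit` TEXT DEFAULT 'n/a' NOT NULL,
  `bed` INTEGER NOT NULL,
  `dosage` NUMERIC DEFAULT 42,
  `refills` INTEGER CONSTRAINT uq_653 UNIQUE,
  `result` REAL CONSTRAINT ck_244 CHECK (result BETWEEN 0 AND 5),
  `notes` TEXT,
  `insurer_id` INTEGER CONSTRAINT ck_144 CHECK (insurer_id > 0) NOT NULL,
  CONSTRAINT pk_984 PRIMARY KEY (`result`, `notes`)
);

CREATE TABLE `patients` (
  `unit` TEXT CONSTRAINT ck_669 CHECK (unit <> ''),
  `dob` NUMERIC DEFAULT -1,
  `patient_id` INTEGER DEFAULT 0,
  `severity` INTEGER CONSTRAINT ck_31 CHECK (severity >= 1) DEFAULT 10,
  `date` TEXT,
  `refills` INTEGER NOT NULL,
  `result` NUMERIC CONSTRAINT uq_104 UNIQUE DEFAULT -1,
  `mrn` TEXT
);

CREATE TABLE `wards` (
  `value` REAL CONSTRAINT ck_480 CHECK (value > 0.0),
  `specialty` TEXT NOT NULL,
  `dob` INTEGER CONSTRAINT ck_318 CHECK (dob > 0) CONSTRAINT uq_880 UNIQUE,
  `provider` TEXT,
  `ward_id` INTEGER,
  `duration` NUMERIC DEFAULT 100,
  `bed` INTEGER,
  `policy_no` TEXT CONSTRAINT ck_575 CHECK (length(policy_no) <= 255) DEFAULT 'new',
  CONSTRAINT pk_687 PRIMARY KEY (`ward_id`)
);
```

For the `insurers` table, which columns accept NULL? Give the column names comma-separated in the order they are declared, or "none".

- dob: DEFAULT only fills an omitted column; an explicit NULL is still allowed → nullable.
- unit: declared NOT NULL → not nullable.
- bed: declared NOT NULL → not nullable.
- dosage: DEFAULT only fills an omitted column; an explicit NULL is still allowed → nullable.
- refills: UNIQUE does not imply NOT NULL → nullable.
- result: part of the PRIMARY KEY, which implies NOT NULL → not nullable.
- notes: part of the PRIMARY KEY, which implies NOT NULL → not nullable.
- insurer_id: declared NOT NULL → not nullable.

dob, dosage, refills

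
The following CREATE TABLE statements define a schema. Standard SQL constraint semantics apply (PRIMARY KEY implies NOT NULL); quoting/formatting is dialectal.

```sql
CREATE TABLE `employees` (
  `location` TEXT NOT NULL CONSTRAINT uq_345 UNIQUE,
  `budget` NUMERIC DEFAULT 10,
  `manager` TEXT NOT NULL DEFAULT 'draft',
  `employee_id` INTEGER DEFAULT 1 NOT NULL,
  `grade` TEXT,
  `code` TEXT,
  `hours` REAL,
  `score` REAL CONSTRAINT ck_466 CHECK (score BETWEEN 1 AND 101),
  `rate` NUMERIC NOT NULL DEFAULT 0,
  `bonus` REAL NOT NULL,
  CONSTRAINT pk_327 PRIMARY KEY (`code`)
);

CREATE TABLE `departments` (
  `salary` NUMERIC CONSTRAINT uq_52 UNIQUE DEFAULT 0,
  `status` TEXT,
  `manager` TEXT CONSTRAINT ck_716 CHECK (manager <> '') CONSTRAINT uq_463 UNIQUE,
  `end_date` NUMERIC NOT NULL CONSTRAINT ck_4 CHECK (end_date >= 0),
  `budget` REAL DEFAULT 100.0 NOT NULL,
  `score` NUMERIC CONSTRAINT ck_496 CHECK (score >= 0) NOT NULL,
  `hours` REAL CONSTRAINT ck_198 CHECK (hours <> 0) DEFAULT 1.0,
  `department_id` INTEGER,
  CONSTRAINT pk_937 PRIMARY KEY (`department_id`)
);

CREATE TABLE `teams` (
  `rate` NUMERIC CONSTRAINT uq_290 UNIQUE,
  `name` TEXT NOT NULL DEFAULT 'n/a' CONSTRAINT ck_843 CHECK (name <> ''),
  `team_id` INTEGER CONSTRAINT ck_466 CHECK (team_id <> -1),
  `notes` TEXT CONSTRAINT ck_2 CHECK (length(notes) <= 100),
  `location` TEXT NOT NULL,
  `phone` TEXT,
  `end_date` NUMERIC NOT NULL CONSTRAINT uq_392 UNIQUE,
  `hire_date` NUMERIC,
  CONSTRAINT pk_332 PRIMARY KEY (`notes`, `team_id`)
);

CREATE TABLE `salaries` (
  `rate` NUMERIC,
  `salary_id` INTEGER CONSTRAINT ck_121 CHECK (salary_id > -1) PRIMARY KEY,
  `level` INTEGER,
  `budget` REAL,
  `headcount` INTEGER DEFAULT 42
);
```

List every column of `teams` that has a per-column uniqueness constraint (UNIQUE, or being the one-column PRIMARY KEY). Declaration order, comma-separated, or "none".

rate, end_date

- rate: declared UNIQUE → unique.
- name: no UNIQUE or single-column PK constraint.
- team_id: part of a composite PRIMARY KEY — only the tuple is unique, not this column on its own.
- notes: part of a composite PRIMARY KEY — only the tuple is unique, not this column on its own.
- location: no UNIQUE or single-column PK constraint.
- phone: no UNIQUE or single-column PK constraint.
- end_date: declared UNIQUE → unique.
- hire_date: no UNIQUE or single-column PK constraint.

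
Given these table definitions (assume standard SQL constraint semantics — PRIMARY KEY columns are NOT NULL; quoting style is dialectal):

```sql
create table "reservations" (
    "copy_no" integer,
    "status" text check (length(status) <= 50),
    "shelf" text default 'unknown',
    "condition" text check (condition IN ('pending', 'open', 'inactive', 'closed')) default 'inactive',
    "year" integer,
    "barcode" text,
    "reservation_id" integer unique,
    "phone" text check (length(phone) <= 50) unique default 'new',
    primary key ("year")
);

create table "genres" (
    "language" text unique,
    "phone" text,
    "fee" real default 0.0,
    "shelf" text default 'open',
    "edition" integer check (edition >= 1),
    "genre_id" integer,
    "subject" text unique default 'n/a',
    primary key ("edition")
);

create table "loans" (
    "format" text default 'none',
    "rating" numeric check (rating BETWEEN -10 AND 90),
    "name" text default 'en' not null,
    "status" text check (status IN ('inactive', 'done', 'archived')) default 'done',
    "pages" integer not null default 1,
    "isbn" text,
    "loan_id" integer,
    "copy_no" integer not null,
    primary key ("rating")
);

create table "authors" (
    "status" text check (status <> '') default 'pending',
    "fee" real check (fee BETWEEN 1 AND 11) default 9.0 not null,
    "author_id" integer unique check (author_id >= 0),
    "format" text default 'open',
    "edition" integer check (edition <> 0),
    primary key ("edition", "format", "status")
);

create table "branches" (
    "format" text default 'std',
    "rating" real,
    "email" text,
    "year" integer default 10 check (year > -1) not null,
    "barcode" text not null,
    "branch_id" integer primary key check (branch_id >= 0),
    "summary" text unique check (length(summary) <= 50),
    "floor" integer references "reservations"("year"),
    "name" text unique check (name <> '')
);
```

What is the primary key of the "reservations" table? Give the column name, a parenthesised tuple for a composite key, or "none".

year

year is declared PRIMARY KEY as a table-level PRIMARY KEY clause.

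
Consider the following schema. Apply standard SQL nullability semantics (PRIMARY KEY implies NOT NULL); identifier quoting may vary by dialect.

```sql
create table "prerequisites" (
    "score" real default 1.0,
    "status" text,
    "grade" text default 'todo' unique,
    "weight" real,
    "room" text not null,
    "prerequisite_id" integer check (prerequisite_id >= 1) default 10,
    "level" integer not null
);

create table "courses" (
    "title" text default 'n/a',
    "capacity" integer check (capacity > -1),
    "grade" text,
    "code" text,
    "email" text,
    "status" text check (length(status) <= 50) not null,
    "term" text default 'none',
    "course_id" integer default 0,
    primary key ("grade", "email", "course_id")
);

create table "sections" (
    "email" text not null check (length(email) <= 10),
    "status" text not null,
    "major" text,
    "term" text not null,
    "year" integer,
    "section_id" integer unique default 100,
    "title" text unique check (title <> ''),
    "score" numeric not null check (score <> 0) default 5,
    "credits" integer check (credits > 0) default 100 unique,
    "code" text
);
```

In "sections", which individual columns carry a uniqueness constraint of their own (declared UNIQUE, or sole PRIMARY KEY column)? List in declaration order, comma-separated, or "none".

- email: no UNIQUE or single-column PK constraint.
- status: no UNIQUE or single-column PK constraint.
- major: no UNIQUE or single-column PK constraint.
- term: no UNIQUE or single-column PK constraint.
- year: no UNIQUE or single-column PK constraint.
- section_id: declared UNIQUE → unique.
- title: declared UNIQUE → unique.
- score: no UNIQUE or single-column PK constraint.
- credits: declared UNIQUE → unique.
- code: no UNIQUE or single-column PK constraint.

section_id, title, credits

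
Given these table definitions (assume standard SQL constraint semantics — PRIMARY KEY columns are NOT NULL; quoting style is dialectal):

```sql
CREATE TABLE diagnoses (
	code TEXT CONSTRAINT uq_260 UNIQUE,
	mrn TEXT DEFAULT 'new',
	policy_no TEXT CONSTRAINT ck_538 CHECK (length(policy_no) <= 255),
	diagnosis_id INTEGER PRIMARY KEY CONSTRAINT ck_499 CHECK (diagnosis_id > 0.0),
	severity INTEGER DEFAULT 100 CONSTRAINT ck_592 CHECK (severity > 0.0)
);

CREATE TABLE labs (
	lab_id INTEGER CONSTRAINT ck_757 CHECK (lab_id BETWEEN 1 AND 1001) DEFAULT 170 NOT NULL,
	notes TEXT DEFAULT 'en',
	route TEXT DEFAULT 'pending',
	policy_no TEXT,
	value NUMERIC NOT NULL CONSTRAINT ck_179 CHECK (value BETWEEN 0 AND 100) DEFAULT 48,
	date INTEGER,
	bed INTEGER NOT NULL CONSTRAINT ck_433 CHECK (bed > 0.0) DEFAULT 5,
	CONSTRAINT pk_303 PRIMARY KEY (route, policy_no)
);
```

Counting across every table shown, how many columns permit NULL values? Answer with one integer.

diagnoses: 4 nullable (code, mrn, policy_no, severity — PK (diagnosis_id) and explicit NOT NULL columns excluded).
labs: 2 nullable (notes, date — PK (route, policy_no) and explicit NOT NULL columns excluded).
Total: 4 + 2 = 6.

6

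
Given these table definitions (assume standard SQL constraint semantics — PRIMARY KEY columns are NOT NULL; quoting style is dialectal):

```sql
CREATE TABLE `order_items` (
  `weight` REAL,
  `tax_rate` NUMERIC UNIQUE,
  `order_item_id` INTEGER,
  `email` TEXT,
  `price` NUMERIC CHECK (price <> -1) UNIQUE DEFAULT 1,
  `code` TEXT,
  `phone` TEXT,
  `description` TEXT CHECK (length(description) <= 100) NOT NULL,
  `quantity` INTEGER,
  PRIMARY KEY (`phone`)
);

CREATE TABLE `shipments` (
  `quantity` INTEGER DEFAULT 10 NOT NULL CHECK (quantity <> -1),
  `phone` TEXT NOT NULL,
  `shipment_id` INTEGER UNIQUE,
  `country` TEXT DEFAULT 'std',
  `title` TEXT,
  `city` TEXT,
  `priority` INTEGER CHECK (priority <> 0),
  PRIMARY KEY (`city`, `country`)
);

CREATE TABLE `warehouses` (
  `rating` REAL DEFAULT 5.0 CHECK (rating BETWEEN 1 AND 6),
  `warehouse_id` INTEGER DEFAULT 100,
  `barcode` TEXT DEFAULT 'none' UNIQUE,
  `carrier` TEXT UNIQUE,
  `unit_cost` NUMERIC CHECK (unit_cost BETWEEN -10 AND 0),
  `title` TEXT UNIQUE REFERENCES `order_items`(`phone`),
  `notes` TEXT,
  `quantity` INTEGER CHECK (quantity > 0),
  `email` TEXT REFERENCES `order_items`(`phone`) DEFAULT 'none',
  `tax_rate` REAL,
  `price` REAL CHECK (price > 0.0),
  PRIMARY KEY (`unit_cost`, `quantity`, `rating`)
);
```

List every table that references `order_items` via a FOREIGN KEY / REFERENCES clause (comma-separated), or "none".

warehouses

- warehouses.title references order_items(phone).
- warehouses.email references order_items(phone).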